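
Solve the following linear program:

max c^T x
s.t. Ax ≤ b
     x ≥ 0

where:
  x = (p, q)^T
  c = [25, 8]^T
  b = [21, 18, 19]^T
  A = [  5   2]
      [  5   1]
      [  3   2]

Evaluate the objective at each vertex of the feasible region:
  z(0, 0) = 0
  z(3.6, 0) = 90
  z(3, 3) = 99  ←
  z(1, 8) = 89
  z(0, 9.5) = 76
The maximum is at p = 3, q = 3.

p = 3, q = 3, z = 99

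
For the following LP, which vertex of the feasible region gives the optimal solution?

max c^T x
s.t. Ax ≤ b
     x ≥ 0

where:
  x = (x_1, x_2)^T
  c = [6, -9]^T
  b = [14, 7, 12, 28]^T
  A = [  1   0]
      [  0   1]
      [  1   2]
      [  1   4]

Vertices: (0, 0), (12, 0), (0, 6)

Evaluate the objective at each vertex of the feasible region:
  z(0, 0) = 0
  z(12, 0) = 72  ←
  z(0, 6) = -54
The maximum is at x_1 = 12, x_2 = 0.

(12, 0)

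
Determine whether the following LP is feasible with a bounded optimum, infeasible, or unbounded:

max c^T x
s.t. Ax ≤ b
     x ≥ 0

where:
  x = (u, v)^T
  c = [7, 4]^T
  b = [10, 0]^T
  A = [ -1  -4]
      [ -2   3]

Unbounded (objective can increase without bound)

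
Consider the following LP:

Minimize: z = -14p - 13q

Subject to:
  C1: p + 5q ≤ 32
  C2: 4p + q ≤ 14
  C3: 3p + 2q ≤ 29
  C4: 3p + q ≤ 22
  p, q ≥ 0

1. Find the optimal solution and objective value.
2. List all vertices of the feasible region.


1. p = 2, q = 6, z = -106
2. (0, 0), (3.5, 0), (2, 6), (0, 6.4)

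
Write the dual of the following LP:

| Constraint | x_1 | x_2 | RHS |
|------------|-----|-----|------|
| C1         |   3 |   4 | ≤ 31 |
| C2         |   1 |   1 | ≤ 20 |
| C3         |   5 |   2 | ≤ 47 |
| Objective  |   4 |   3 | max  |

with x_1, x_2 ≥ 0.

Primal max cᵀx s.t. Ax ≤ b, x ≥ 0  →  Dual min bᵀy s.t. Aᵀy ≥ c, y ≥ 0.

Minimize: z = 31y1 + 20y2 + 47y3

Subject to:
  3y1 + y2 + 5y3 ≥ 4
  4y1 + y2 + 2y3 ≥ 3
  y1, y2, y3 ≥ 0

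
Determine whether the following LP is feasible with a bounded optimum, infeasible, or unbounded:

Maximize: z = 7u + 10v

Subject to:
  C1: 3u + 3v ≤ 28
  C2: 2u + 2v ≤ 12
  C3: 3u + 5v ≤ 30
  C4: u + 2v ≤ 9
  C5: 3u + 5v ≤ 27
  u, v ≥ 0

Feasible with a bounded optimal solution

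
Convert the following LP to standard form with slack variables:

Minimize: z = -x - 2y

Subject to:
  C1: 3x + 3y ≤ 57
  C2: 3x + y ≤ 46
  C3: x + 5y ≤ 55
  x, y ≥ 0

min z = -x - 2y

s.t.
  3x + 3y + s1 = 57
  3x + y + s2 = 46
  x + 5y + s3 = 55
  x, y, s1, s2, s3 ≥ 0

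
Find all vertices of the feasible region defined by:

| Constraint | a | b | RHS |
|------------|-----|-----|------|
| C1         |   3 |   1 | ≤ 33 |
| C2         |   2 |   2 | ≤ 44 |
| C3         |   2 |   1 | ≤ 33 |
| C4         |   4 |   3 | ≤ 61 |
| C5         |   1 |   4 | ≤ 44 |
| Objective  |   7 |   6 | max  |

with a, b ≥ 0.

(0, 0), (11, 0), (8, 9), (0, 11)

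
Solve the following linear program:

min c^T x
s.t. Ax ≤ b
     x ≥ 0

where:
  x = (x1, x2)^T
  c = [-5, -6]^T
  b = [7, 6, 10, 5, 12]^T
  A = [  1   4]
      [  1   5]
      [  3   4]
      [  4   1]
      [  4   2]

Evaluate the objective at each vertex of the feasible region:
  z(0, 0) = 0
  z(1.25, 0) = -6.25
  z(1, 1) = -11  ←
  z(0, 1.2) = -7.2
The minimum is at x1 = 1, x2 = 1.

x1 = 1, x2 = 1, z = -11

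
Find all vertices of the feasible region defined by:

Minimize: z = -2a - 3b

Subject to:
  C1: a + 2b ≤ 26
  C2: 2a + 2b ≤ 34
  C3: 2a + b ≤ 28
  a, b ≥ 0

(0, 0), (14, 0), (11, 6), (8, 9), (0, 13)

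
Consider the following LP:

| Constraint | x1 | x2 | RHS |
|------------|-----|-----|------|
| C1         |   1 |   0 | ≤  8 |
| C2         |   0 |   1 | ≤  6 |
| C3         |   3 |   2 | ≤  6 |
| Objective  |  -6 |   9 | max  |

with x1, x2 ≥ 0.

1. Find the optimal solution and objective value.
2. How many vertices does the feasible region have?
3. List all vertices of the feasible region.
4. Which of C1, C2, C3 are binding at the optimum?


1. x1 = 0, x2 = 3, z = 27
2. 3
3. (0, 0), (2, 0), (0, 3)
4. C3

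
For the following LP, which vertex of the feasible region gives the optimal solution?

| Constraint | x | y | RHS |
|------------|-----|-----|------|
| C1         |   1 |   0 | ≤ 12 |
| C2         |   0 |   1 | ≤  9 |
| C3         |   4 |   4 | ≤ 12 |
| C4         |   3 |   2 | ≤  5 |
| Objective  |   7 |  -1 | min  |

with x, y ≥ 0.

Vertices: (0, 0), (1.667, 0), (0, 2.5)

Evaluate the objective at each vertex of the feasible region:
  z(0, 0) = 0
  z(1.667, 0) = 11.67
  z(0, 2.5) = -2.5  ←
The minimum is at x = 0, y = 2.5.

(0, 2.5)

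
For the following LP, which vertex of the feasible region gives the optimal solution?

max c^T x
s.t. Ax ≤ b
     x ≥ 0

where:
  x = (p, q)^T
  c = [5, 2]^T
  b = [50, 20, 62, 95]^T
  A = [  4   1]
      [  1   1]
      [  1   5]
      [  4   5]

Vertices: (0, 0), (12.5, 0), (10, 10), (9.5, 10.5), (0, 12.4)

Evaluate the objective at each vertex of the feasible region:
  z(0, 0) = 0
  z(12.5, 0) = 62.5
  z(10, 10) = 70  ←
  z(9.5, 10.5) = 68.5
  z(0, 12.4) = 24.8
The maximum is at p = 10, q = 10.

(10, 10)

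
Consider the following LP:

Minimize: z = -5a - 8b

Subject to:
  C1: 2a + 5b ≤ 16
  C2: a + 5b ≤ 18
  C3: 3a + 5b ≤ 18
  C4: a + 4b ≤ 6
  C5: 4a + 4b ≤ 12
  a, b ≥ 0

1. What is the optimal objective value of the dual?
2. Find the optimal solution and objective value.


1. -18
2. a = 2, b = 1, z = -18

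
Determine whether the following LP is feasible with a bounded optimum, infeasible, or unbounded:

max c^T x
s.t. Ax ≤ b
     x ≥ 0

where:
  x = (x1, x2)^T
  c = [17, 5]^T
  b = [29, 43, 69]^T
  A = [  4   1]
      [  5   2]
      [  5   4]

Feasible with a bounded optimal solution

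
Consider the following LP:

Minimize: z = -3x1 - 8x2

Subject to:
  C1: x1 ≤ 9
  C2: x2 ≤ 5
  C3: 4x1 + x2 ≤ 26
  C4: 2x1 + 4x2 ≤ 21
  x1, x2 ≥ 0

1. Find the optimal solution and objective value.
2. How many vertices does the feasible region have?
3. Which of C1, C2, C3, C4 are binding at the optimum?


1. x1 = 0.5, x2 = 5, z = -41.5
2. 5
3. C2, C4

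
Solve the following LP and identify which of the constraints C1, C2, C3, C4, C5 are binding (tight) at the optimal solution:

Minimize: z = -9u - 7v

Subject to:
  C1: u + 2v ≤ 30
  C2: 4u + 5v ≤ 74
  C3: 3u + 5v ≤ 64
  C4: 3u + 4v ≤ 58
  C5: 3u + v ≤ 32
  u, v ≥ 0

At u = 8, v = 8, compute slack b - a·x for each constraint:
  C1: 30 − 24 = 6  (slack)
  C2: 74 − 72 = 2  (slack)
  C3: 64 − 64 = 0  (binding)
  C4: 58 − 56 = 2  (slack)
  C5: 32 − 32 = 0  (binding)

Optimal: u = 8, v = 8
Binding: C3, C5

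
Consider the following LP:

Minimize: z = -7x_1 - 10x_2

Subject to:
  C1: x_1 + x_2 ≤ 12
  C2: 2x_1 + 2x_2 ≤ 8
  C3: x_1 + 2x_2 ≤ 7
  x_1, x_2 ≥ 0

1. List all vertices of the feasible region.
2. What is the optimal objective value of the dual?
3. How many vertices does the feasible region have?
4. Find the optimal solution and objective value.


1. (0, 0), (4, 0), (1, 3), (0, 3.5)
2. -37
3. 4
4. x_1 = 1, x_2 = 3, z = -37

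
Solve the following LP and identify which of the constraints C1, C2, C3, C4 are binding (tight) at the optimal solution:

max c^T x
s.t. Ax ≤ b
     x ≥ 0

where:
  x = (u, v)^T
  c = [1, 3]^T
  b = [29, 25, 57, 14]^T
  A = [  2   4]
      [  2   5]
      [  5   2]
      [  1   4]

At u = 10, v = 1, compute slack b - a·x for each constraint:
  C1: 29 − 24 = 5  (slack)
  C2: 25 − 25 = 0  (binding)
  C3: 57 − 52 = 5  (slack)
  C4: 14 − 14 = 0  (binding)

Optimal: u = 10, v = 1
Binding: C2, C4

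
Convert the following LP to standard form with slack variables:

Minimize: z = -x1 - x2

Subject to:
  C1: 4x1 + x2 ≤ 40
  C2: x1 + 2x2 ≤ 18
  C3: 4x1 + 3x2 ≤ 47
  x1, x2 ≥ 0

min z = -x1 - x2

s.t.
  4x1 + x2 + s1 = 40
  x1 + 2x2 + s2 = 18
  4x1 + 3x2 + s3 = 47
  x1, x2, s1, s2, s3 ≥ 0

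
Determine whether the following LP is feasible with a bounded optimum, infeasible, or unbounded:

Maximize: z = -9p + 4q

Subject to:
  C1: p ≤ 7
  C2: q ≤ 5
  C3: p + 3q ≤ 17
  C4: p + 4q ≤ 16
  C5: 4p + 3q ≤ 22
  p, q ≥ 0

Feasible with a bounded optimal solution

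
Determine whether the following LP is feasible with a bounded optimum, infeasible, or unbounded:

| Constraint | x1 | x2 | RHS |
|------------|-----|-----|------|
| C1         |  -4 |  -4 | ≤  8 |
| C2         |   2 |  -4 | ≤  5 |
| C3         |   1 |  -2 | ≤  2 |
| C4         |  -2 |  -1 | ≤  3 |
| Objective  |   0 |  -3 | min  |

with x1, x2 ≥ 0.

Unbounded (objective can decrease without bound)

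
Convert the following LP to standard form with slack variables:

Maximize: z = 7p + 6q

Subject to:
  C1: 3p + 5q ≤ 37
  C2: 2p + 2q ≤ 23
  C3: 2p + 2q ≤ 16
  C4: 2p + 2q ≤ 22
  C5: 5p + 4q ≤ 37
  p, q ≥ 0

max z = 7p + 6q

s.t.
  3p + 5q + s1 = 37
  2p + 2q + s2 = 23
  2p + 2q + s3 = 16
  2p + 2q + s4 = 22
  5p + 4q + s5 = 37
  p, q, s1, s2, s3, s4, s5 ≥ 0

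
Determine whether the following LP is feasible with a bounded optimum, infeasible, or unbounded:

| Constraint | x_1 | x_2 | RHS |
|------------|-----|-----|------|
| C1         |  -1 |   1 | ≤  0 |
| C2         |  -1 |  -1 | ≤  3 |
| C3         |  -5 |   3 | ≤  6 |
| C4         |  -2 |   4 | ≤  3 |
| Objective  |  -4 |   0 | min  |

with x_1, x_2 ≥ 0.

Unbounded (objective can decrease without bound)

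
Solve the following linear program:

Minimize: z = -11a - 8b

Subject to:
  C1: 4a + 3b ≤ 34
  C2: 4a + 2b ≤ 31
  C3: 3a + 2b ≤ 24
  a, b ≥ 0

Evaluate the objective at each vertex of the feasible region:
  z(0, 0) = 0
  z(7.75, 0) = -85.25
  z(7, 1.5) = -89
  z(4, 6) = -92  ←
  z(0, 11.33) = -90.67
The minimum is at a = 4, b = 6.

a = 4, b = 6, z = -92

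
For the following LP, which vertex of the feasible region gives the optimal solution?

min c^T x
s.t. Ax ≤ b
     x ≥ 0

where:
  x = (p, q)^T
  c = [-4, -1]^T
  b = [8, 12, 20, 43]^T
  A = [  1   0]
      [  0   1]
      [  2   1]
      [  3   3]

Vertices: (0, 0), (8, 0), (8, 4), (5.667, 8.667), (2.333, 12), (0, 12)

Evaluate the objective at each vertex of the feasible region:
  z(0, 0) = 0
  z(8, 0) = -32
  z(8, 4) = -36  ←
  z(5.667, 8.667) = -31.33
  z(2.333, 12) = -21.33
  z(0, 12) = -12
The minimum is at p = 8, q = 4.

(8, 4)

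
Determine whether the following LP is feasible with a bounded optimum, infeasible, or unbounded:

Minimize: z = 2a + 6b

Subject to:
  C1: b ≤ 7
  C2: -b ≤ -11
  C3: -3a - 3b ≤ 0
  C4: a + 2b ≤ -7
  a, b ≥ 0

Infeasible (no feasible solution exists)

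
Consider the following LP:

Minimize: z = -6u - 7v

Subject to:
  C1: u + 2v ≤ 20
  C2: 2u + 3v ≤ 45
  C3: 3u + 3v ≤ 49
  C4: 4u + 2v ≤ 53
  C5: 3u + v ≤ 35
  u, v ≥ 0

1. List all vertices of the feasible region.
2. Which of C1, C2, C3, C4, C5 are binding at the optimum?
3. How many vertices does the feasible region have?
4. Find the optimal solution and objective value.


1. (0, 0), (11.67, 0), (10, 5), (0, 10)
2. C1, C5
3. 4
4. u = 10, v = 5, z = -95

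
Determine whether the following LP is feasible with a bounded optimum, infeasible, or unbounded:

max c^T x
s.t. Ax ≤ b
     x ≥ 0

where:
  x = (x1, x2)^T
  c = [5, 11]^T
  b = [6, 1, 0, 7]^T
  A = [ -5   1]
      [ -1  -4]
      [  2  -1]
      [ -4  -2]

Unbounded (objective can increase without bound)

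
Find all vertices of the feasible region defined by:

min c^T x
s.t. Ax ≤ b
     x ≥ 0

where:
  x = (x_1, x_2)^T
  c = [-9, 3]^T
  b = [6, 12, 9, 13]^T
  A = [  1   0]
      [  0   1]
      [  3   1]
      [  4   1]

(0, 0), (3, 0), (0, 9)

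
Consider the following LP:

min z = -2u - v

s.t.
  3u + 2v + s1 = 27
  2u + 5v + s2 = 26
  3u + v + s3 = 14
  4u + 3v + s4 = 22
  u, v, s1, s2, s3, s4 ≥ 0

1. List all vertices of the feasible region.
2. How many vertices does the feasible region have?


1. (0, 0), (4.667, 0), (4, 2), (2.286, 4.286), (0, 5.2)
2. 5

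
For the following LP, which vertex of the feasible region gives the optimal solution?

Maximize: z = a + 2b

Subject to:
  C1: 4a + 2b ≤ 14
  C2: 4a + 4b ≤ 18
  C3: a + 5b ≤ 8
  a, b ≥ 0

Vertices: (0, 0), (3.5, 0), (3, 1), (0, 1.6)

Evaluate the objective at each vertex of the feasible region:
  z(0, 0) = 0
  z(3.5, 0) = 3.5
  z(3, 1) = 5  ←
  z(0, 1.6) = 3.2
The maximum is at a = 3, b = 1.

(3, 1)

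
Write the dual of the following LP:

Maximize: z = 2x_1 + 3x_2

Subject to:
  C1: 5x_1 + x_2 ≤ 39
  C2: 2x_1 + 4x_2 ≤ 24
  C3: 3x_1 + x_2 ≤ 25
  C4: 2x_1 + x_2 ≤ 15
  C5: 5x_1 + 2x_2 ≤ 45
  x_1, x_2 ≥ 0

Primal max cᵀx s.t. Ax ≤ b, x ≥ 0  →  Dual min bᵀy s.t. Aᵀy ≥ c, y ≥ 0.

Minimize: z = 39y1 + 24y2 + 25y3 + 15y4 + 45y5

Subject to:
  5y1 + 2y2 + 3y3 + 2y4 + 5y5 ≥ 2
  y1 + 4y2 + y3 + y4 + 2y5 ≥ 3
  y1, y2, y3, y4, y5 ≥ 0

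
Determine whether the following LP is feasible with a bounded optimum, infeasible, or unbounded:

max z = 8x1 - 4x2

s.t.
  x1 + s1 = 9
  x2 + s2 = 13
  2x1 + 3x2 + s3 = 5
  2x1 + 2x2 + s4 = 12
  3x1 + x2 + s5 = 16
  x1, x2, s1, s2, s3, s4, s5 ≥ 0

Feasible with a bounded optimal solution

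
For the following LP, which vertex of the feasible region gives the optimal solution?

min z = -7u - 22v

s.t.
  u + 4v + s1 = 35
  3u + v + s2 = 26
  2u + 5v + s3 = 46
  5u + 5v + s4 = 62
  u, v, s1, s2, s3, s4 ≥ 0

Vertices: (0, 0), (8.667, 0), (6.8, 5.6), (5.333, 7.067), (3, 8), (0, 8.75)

Evaluate the objective at each vertex of the feasible region:
  z(0, 0) = 0
  z(8.667, 0) = -60.67
  z(6.8, 5.6) = -170.8
  z(5.333, 7.067) = -192.8
  z(3, 8) = -197  ←
  z(0, 8.75) = -192.5
The minimum is at u = 3, v = 8.

(3, 8)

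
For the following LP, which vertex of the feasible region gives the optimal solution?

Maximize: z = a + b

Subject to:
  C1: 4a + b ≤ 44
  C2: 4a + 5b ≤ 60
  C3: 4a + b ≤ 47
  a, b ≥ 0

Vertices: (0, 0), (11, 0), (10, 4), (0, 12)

Evaluate the objective at each vertex of the feasible region:
  z(0, 0) = 0
  z(11, 0) = 11
  z(10, 4) = 14  ←
  z(0, 12) = 12
The maximum is at a = 10, b = 4.

(10, 4)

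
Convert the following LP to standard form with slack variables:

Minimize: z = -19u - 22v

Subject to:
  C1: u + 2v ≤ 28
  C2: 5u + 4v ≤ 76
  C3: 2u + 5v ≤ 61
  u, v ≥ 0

min z = -19u - 22v

s.t.
  u + 2v + s1 = 28
  5u + 4v + s2 = 76
  2u + 5v + s3 = 61
  u, v, s1, s2, s3 ≥ 0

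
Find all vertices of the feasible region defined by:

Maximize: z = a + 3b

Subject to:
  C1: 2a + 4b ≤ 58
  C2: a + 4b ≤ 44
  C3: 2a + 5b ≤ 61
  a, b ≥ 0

(0, 0), (29, 0), (23, 3), (8, 9), (0, 11)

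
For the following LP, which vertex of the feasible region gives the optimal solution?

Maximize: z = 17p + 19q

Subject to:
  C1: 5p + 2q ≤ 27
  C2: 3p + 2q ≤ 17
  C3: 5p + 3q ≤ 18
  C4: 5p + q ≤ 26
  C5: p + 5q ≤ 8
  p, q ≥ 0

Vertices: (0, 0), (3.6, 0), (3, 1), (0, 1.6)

Evaluate the objective at each vertex of the feasible region:
  z(0, 0) = 0
  z(3.6, 0) = 61.2
  z(3, 1) = 70  ←
  z(0, 1.6) = 30.4
The maximum is at p = 3, q = 1.

(3, 1)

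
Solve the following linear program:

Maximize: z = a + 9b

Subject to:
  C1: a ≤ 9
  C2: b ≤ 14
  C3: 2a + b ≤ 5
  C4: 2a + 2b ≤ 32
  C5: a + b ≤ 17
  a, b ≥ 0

Evaluate the objective at each vertex of the feasible region:
  z(0, 0) = 0
  z(2.5, 0) = 2.5
  z(0, 5) = 45  ←
The maximum is at a = 0, b = 5.

a = 0, b = 5, z = 45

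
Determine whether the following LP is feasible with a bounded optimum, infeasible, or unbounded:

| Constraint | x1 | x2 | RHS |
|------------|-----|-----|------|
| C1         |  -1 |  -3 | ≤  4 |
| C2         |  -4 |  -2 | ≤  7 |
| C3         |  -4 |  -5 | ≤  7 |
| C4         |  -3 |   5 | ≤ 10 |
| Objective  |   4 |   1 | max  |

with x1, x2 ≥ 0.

Unbounded (objective can increase without bound)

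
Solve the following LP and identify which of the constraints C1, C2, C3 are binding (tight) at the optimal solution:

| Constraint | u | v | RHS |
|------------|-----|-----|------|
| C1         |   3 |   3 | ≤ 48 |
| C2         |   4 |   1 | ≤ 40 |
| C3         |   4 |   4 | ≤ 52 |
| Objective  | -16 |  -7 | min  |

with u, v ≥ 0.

At u = 9, v = 4, compute slack b - a·x for each constraint:
  C1: 48 − 39 = 9  (slack)
  C2: 40 − 40 = 0  (binding)
  C3: 52 − 52 = 0  (binding)

Optimal: u = 9, v = 4
Binding: C2, C3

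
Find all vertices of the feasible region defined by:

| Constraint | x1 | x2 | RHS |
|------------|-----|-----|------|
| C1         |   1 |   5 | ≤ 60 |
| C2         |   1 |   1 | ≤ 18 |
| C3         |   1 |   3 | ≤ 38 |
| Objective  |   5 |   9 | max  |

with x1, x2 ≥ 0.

(0, 0), (18, 0), (8, 10), (5, 11), (0, 12)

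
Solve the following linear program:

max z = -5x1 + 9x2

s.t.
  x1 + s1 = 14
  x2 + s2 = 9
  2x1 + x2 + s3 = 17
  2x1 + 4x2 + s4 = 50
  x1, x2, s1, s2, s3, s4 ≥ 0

Evaluate the objective at each vertex of the feasible region:
  z(0, 0) = 0
  z(8.5, 0) = -42.5
  z(4, 9) = 61
  z(0, 9) = 81  ←
The maximum is at x1 = 0, x2 = 9.

x1 = 0, x2 = 9, z = 81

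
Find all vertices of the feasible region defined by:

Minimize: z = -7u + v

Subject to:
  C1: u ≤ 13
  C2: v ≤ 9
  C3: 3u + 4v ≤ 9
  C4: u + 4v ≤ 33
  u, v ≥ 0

(0, 0), (3, 0), (0, 2.25)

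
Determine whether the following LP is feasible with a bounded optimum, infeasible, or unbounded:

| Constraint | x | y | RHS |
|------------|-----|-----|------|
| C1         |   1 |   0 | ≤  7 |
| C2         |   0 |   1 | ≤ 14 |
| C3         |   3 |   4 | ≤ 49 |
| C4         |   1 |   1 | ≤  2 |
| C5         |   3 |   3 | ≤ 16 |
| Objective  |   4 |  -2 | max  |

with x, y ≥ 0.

Feasible with a bounded optimal solution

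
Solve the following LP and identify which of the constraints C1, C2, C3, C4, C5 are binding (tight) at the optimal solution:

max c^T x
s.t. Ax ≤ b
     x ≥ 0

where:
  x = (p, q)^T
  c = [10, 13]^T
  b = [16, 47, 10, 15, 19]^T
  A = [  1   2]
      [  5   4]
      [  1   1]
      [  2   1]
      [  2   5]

At p = 7, q = 1, compute slack b - a·x for each constraint:
  C1: 16 − 9 = 7  (slack)
  C2: 47 − 39 = 8  (slack)
  C3: 10 − 8 = 2  (slack)
  C4: 15 − 15 = 0  (binding)
  C5: 19 − 19 = 0  (binding)

Optimal: p = 7, q = 1
Binding: C4, C5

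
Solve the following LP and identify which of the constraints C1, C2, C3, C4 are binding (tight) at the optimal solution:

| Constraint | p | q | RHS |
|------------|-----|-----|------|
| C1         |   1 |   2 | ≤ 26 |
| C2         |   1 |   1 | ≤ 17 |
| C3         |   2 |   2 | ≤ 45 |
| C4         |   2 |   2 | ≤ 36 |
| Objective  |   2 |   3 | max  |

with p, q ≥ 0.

At p = 8, q = 9, compute slack b - a·x for each constraint:
  C1: 26 − 26 = 0  (binding)
  C2: 17 − 17 = 0  (binding)
  C3: 45 − 34 = 11  (slack)
  C4: 36 − 34 = 2  (slack)

Optimal: p = 8, q = 9
Binding: C1, C2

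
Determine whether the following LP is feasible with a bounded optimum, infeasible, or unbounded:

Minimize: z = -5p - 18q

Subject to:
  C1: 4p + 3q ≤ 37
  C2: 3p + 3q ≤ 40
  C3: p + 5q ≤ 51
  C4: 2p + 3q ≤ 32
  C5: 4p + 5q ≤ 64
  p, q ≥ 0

Feasible with a bounded optimal solution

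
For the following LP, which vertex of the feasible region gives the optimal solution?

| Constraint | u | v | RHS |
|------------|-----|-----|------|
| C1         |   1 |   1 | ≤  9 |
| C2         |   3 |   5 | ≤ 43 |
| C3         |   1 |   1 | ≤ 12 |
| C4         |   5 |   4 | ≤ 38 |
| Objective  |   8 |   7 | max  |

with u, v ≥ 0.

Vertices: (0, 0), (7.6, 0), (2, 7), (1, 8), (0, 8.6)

Evaluate the objective at each vertex of the feasible region:
  z(0, 0) = 0
  z(7.6, 0) = 60.8
  z(2, 7) = 65  ←
  z(1, 8) = 64
  z(0, 8.6) = 60.2
The maximum is at u = 2, v = 7.

(2, 7)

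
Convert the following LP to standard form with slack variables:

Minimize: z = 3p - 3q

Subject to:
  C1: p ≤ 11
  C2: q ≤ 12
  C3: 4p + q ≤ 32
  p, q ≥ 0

min z = 3p - 3q

s.t.
  p + s1 = 11
  q + s2 = 12
  4p + q + s3 = 32
  p, q, s1, s2, s3 ≥ 0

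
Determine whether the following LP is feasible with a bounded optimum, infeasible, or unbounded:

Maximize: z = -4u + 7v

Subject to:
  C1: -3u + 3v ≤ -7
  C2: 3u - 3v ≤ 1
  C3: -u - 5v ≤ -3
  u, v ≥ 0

Infeasible (no feasible solution exists)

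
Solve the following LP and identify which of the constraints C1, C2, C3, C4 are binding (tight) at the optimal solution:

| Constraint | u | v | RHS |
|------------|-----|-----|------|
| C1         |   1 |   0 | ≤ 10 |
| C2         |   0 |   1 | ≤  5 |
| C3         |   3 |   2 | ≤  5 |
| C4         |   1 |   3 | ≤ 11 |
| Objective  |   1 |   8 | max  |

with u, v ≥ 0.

At u = 0, v = 2.5, compute slack b - a·x for each constraint:
  C1: 10 − 0 = 10  (slack)
  C2: 5 − 2.5 = 2.5  (slack)
  C3: 5 − 5 = 0  (binding)
  C4: 11 − 7.5 = 3.5  (slack)

Optimal: u = 0, v = 2.5
Binding: C3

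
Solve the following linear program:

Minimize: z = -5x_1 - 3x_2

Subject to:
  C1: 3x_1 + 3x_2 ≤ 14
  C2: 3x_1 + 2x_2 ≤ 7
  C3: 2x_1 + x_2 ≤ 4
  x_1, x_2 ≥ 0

Evaluate the objective at each vertex of the feasible region:
  z(0, 0) = 0
  z(2, 0) = -10
  z(1, 2) = -11  ←
  z(0, 3.5) = -10.5
The minimum is at x_1 = 1, x_2 = 2.

x_1 = 1, x_2 = 2, z = -11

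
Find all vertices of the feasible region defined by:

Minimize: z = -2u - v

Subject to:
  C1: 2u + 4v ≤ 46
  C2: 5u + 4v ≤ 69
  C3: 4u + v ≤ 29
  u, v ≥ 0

(0, 0), (7.25, 0), (5, 9), (0, 11.5)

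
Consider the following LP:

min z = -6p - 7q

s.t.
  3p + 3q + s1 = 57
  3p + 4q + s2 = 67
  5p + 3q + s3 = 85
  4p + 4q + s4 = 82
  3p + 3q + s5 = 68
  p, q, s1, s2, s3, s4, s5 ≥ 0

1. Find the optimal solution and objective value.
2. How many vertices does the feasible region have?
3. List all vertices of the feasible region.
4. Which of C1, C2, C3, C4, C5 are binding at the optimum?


1. p = 9, q = 10, z = -124
2. 5
3. (0, 0), (17, 0), (14, 5), (9, 10), (0, 16.75)
4. C1, C2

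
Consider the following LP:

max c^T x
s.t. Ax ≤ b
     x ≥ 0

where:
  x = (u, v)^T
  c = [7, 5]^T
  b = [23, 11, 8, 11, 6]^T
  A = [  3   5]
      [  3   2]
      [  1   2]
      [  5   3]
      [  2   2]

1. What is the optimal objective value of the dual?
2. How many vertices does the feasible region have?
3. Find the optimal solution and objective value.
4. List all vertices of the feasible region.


1. 17
2. 4
3. u = 1, v = 2, z = 17
4. (0, 0), (2.2, 0), (1, 2), (0, 3)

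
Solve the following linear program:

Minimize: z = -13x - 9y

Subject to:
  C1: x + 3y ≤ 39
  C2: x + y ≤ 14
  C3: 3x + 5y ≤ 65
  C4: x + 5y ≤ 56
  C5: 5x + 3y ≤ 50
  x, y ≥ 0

Evaluate the objective at each vertex of the feasible region:
  z(0, 0) = 0
  z(10, 0) = -130
  z(4, 10) = -142  ←
  z(3.5, 10.5) = -140
  z(0, 11.2) = -100.8
The minimum is at x = 4, y = 10.

x = 4, y = 10, z = -142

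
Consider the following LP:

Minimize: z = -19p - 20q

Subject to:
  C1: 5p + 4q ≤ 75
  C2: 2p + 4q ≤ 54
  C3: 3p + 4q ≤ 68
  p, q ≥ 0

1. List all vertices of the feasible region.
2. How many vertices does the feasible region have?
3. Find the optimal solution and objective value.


1. (0, 0), (15, 0), (7, 10), (0, 13.5)
2. 4
3. p = 7, q = 10, z = -333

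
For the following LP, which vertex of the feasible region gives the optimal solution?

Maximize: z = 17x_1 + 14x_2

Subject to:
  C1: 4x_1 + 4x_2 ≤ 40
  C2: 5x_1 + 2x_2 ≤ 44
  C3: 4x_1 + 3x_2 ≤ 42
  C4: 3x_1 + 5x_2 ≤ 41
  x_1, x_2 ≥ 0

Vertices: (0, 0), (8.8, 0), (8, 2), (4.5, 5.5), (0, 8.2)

Evaluate the objective at each vertex of the feasible region:
  z(0, 0) = 0
  z(8.8, 0) = 149.6
  z(8, 2) = 164  ←
  z(4.5, 5.5) = 153.5
  z(0, 8.2) = 114.8
The maximum is at x_1 = 8, x_2 = 2.

(8, 2)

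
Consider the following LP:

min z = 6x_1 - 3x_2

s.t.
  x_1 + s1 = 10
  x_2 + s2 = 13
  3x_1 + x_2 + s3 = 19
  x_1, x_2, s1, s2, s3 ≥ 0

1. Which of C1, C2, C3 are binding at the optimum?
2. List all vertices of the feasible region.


1. C2
2. (0, 0), (6.333, 0), (2, 13), (0, 13)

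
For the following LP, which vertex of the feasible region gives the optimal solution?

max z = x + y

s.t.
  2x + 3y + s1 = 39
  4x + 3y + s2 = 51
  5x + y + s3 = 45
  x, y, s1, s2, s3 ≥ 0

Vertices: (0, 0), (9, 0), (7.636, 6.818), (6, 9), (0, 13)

Evaluate the objective at each vertex of the feasible region:
  z(0, 0) = 0
  z(9, 0) = 9
  z(7.636, 6.818) = 14.45
  z(6, 9) = 15  ←
  z(0, 13) = 13
The maximum is at x = 6, y = 9.

(6, 9)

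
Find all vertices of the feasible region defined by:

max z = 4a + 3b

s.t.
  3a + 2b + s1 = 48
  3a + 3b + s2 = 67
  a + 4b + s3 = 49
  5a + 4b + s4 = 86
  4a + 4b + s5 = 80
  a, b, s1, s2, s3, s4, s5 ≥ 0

(0, 0), (16, 0), (10, 9), (9.25, 9.938), (0, 12.25)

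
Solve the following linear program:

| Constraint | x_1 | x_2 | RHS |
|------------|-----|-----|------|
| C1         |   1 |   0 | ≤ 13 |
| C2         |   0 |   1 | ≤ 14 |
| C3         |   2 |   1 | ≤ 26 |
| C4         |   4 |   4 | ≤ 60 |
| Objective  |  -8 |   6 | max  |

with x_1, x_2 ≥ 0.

Evaluate the objective at each vertex of the feasible region:
  z(0, 0) = 0
  z(13, 0) = -104
  z(11, 4) = -64
  z(1, 14) = 76
  z(0, 14) = 84  ←
The maximum is at x_1 = 0, x_2 = 14.

x_1 = 0, x_2 = 14, z = 84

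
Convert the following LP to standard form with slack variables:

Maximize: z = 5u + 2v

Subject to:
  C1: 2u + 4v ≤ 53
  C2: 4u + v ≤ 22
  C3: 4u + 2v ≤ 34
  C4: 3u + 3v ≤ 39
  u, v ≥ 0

max z = 5u + 2v

s.t.
  2u + 4v + s1 = 53
  4u + v + s2 = 22
  4u + 2v + s3 = 34
  3u + 3v + s4 = 39
  u, v, s1, s2, s3, s4 ≥ 0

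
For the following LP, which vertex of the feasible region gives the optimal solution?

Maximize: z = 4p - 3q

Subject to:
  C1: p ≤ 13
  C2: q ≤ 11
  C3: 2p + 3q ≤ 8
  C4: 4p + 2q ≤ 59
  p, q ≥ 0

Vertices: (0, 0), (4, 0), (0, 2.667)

Evaluate the objective at each vertex of the feasible region:
  z(0, 0) = 0
  z(4, 0) = 16  ←
  z(0, 2.667) = -8
The maximum is at p = 4, q = 0.

(4, 0)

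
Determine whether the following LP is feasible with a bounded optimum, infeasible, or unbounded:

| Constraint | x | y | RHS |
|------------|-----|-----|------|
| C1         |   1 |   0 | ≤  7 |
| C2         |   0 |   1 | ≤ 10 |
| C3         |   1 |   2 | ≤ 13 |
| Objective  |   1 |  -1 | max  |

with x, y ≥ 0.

Feasible with a bounded optimal solution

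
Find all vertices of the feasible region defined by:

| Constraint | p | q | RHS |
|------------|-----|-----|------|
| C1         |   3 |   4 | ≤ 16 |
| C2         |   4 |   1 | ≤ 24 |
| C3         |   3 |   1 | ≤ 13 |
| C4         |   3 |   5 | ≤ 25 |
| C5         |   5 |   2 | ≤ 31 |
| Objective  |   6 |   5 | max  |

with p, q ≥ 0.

(0, 0), (4.333, 0), (4, 1), (0, 4)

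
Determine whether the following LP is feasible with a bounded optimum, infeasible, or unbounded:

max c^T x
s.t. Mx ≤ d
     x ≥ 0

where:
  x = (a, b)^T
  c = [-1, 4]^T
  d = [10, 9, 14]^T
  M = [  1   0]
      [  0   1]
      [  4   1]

Feasible with a bounded optimal solution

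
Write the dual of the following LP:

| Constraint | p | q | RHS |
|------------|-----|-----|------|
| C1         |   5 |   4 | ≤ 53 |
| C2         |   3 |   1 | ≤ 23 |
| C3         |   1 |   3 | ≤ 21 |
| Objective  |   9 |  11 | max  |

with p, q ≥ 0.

Primal max cᵀx s.t. Ax ≤ b, x ≥ 0  →  Dual min bᵀy s.t. Aᵀy ≥ c, y ≥ 0.

Minimize: z = 53y1 + 23y2 + 21y3

Subject to:
  5y1 + 3y2 + y3 ≥ 9
  4y1 + y2 + 3y3 ≥ 11
  y1, y2, y3 ≥ 0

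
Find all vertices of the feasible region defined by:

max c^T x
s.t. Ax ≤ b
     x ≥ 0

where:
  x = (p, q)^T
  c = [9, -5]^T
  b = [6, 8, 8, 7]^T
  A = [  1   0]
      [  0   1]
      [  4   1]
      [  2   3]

(0, 0), (2, 0), (1.7, 1.2), (0, 2.333)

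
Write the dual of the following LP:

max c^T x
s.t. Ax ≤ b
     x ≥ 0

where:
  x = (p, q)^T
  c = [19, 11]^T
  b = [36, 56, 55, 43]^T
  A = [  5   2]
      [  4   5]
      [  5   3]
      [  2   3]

Primal max cᵀx s.t. Ax ≤ b, x ≥ 0  →  Dual min bᵀy s.t. Aᵀy ≥ c, y ≥ 0.

Minimize: z = 36y1 + 56y2 + 55y3 + 43y4

Subject to:
  5y1 + 4y2 + 5y3 + 2y4 ≥ 19
  2y1 + 5y2 + 3y3 + 3y4 ≥ 11
  y1, y2, y3, y4 ≥ 0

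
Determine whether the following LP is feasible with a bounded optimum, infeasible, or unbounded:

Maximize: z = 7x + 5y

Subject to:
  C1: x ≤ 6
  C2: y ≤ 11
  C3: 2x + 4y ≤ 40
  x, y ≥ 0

Feasible with a bounded optimal solution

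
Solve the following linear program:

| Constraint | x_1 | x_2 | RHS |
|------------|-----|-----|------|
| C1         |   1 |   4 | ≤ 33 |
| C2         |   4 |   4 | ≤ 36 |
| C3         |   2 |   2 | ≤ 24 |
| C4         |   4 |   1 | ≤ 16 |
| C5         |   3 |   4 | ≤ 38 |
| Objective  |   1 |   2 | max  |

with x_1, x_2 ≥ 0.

Evaluate the objective at each vertex of the feasible region:
  z(0, 0) = 0
  z(4, 0) = 4
  z(2.333, 6.667) = 15.67
  z(1, 8) = 17  ←
  z(0, 8.25) = 16.5
The maximum is at x_1 = 1, x_2 = 8.

x_1 = 1, x_2 = 8, z = 17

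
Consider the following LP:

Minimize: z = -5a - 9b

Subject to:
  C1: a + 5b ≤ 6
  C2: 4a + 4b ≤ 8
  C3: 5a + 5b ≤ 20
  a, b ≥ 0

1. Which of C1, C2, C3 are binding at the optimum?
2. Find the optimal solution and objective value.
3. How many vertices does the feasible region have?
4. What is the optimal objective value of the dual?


1. C1, C2
2. a = 1, b = 1, z = -14
3. 4
4. -14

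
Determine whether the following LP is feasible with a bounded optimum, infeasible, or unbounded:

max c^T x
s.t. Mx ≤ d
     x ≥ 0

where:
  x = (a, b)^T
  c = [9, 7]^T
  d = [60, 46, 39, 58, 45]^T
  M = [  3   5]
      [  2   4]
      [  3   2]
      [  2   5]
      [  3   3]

Feasible with a bounded optimal solution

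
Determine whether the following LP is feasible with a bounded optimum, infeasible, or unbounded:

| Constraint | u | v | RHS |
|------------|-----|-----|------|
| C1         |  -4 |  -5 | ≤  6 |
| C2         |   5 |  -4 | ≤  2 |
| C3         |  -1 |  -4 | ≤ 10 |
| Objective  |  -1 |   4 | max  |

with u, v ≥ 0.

Unbounded (objective can increase without bound)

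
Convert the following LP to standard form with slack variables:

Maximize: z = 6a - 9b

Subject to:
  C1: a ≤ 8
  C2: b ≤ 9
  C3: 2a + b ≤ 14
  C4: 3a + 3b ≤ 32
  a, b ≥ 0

max z = 6a - 9b

s.t.
  a + s1 = 8
  b + s2 = 9
  2a + b + s3 = 14
  3a + 3b + s4 = 32
  a, b, s1, s2, s3, s4 ≥ 0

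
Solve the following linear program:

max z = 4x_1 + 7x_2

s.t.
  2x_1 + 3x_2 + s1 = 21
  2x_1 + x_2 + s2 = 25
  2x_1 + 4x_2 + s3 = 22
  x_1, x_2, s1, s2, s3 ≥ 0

Evaluate the objective at each vertex of the feasible region:
  z(0, 0) = 0
  z(10.5, 0) = 42
  z(9, 1) = 43  ←
  z(0, 5.5) = 38.5
The maximum is at x_1 = 9, x_2 = 1.

x_1 = 9, x_2 = 1, z = 43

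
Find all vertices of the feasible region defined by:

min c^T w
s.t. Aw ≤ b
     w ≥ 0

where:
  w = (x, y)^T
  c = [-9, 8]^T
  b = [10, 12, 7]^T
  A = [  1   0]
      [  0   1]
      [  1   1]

(0, 0), (7, 0), (0, 7)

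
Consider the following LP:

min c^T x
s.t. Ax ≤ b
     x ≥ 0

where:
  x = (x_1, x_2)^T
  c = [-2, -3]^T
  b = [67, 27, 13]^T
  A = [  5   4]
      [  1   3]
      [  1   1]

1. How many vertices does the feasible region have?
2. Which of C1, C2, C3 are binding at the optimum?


1. 4
2. C2, C3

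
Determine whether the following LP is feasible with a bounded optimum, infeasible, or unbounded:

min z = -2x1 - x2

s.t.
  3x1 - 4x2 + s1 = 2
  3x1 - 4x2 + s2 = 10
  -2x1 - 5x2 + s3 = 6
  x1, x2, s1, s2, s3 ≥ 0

Unbounded (objective can decrease without bound)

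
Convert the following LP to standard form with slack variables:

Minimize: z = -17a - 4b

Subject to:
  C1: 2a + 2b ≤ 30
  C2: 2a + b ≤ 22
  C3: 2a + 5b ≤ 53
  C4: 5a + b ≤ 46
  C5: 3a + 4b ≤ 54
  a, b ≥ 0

min z = -17a - 4b

s.t.
  2a + 2b + s1 = 30
  2a + b + s2 = 22
  2a + 5b + s3 = 53
  5a + b + s4 = 46
  3a + 4b + s5 = 54
  a, b, s1, s2, s3, s4, s5 ≥ 0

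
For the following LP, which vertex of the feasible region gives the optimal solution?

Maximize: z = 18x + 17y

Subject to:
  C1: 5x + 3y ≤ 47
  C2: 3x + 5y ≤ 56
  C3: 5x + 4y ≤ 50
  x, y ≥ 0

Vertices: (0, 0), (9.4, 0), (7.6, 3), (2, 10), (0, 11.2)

Evaluate the objective at each vertex of the feasible region:
  z(0, 0) = 0
  z(9.4, 0) = 169.2
  z(7.6, 3) = 187.8
  z(2, 10) = 206  ←
  z(0, 11.2) = 190.4
The maximum is at x = 2, y = 10.

(2, 10)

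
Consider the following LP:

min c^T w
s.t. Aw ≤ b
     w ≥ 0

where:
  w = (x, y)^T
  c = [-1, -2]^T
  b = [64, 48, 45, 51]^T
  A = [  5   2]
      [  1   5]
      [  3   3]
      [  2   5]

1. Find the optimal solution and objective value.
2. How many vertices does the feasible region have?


1. x = 8, y = 7, z = -22
2. 6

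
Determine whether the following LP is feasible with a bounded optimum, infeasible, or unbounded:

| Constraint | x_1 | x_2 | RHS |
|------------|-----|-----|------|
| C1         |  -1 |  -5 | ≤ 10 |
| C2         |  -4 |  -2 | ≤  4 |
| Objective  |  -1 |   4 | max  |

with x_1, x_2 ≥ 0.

Unbounded (objective can increase without bound)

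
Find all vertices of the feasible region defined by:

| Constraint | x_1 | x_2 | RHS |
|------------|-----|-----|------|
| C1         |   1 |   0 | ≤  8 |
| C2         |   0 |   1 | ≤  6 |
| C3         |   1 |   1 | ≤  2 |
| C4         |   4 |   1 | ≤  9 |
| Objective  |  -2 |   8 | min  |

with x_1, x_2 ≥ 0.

(0, 0), (2, 0), (0, 2)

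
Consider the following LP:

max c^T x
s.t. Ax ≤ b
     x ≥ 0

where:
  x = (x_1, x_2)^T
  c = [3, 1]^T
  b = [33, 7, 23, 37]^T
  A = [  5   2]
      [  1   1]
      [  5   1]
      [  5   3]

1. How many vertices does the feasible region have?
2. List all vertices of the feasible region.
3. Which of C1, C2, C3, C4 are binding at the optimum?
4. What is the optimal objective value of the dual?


1. 4
2. (0, 0), (4.6, 0), (4, 3), (0, 7)
3. C2, C3
4. 15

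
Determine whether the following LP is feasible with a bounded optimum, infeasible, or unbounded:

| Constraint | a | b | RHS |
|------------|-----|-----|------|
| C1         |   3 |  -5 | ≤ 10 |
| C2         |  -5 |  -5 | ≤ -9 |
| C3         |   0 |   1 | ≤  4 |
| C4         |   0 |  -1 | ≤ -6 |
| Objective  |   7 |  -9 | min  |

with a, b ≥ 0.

Infeasible (no feasible solution exists)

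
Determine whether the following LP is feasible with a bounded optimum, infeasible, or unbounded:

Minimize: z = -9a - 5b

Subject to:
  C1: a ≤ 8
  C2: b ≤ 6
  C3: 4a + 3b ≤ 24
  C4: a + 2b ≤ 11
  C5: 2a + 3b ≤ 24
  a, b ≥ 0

Feasible with a bounded optimal solution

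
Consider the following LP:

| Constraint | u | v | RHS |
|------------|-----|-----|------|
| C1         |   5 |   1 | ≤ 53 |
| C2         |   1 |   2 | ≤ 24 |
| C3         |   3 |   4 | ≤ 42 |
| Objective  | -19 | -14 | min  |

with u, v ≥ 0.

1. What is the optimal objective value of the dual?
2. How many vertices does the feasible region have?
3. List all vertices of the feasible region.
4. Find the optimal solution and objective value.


1. -232
2. 4
3. (0, 0), (10.6, 0), (10, 3), (0, 10.5)
4. u = 10, v = 3, z = -232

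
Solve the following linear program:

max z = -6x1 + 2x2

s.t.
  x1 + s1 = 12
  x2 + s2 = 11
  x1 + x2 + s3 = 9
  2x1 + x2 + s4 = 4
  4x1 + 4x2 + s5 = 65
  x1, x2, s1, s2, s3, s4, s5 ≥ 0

Evaluate the objective at each vertex of the feasible region:
  z(0, 0) = 0
  z(2, 0) = -12
  z(0, 4) = 8  ←
The maximum is at x1 = 0, x2 = 4.

x1 = 0, x2 = 4, z = 8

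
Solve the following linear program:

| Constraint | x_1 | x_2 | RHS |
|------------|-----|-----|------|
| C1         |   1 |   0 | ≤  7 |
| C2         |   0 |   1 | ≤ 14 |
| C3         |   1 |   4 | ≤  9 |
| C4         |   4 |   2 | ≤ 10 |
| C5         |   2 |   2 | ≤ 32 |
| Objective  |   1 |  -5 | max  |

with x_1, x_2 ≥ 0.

Evaluate the objective at each vertex of the feasible region:
  z(0, 0) = 0
  z(2.5, 0) = 2.5  ←
  z(1.571, 1.857) = -7.714
  z(0, 2.25) = -11.25
The maximum is at x_1 = 2.5, x_2 = 0.

x_1 = 2.5, x_2 = 0, z = 2.5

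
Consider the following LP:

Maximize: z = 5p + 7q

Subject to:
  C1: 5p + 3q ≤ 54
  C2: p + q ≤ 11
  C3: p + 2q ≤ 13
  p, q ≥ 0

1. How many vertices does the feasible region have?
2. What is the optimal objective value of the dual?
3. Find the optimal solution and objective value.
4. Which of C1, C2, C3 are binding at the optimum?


1. 5
2. 59
3. p = 9, q = 2, z = 59
4. C2, C3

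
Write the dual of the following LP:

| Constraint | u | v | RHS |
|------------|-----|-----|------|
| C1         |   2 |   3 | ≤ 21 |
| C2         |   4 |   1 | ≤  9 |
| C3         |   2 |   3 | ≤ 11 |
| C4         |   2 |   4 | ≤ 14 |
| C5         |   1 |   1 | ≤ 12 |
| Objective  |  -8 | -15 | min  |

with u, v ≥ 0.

Primal min cᵀx s.t. Ax ≤ b, x ≥ 0  →  Dual max −bᵀy s.t. Aᵀy ≥ −c, y ≥ 0.

Maximize: z = -21y1 - 9y2 - 11y3 - 14y4 - 12y5

Subject to:
  2y1 + 4y2 + 2y3 + 2y4 + y5 ≥ 8
  3y1 + y2 + 3y3 + 4y4 + y5 ≥ 15
  y1, y2, y3, y4, y5 ≥ 0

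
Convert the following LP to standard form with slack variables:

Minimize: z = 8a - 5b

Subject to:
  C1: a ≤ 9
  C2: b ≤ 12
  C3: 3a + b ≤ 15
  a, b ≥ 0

min z = 8a - 5b

s.t.
  a + s1 = 9
  b + s2 = 12
  3a + b + s3 = 15
  a, b, s1, s2, s3 ≥ 0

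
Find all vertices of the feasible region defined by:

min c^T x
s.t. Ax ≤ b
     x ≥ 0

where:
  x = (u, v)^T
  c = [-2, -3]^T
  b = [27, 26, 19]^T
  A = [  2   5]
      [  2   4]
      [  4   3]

(0, 0), (4.75, 0), (1, 5), (0, 5.4)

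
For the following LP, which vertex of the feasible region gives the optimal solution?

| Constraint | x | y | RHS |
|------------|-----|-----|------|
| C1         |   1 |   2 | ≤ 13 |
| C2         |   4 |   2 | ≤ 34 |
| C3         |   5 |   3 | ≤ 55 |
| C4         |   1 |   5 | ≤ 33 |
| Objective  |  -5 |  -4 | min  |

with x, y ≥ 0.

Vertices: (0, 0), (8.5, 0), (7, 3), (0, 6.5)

Evaluate the objective at each vertex of the feasible region:
  z(0, 0) = 0
  z(8.5, 0) = -42.5
  z(7, 3) = -47  ←
  z(0, 6.5) = -26
The minimum is at x = 7, y = 3.

(7, 3)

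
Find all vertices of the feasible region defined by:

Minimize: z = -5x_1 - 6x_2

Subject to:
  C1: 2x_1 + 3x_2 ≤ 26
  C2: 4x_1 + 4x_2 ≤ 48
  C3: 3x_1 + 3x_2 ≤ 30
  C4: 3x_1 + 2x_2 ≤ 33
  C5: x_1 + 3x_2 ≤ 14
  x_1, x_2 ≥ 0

(0, 0), (10, 0), (8, 2), (0, 4.667)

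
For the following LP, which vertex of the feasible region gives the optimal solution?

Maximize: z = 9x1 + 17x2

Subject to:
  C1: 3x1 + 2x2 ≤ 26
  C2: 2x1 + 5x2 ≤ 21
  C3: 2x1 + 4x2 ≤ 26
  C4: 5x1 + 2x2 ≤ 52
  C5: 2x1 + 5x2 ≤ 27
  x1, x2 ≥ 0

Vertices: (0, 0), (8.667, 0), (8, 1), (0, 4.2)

Evaluate the objective at each vertex of the feasible region:
  z(0, 0) = 0
  z(8.667, 0) = 78
  z(8, 1) = 89  ←
  z(0, 4.2) = 71.4
The maximum is at x1 = 8, x2 = 1.

(8, 1)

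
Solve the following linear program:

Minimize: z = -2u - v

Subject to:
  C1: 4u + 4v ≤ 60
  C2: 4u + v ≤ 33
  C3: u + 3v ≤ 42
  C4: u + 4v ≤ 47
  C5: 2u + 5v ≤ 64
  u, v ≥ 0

Evaluate the objective at each vertex of the feasible region:
  z(0, 0) = 0
  z(8.25, 0) = -16.5
  z(6, 9) = -21  ←
  z(4.333, 10.67) = -19.33
  z(0, 11.75) = -11.75
The minimum is at u = 6, v = 9.

u = 6, v = 9, z = -21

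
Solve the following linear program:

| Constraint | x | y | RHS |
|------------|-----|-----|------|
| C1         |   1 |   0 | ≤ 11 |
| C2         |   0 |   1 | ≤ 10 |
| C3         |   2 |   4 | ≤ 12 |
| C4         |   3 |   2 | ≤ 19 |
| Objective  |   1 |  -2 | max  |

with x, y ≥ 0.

Evaluate the objective at each vertex of the feasible region:
  z(0, 0) = 0
  z(6, 0) = 6  ←
  z(0, 3) = -6
The maximum is at x = 6, y = 0.

x = 6, y = 0, z = 6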